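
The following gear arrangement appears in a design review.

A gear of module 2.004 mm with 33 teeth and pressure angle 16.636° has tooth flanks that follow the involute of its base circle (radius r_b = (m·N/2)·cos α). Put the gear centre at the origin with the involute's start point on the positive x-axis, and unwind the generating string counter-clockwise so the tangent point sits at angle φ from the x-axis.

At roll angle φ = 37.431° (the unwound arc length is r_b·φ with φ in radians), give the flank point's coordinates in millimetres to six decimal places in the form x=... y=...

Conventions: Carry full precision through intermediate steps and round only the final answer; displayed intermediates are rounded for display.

x=37.738329 y=2.820767

topology: single-mesh involute geometry — m = 2.004, N = 33
pitch radius r_p = m·N/2 = 2.004·33/2 = 33.066000
base radius r_b = r_p·cos α = 33.066000·cos 16.636° = 31.681953
roll angle φ = 37.431° = 0.65329419 rad
x = r_b·(cos φ + φ·sin φ) = 37.738329
y = r_b·(sin φ − φ·cos φ) = 2.820767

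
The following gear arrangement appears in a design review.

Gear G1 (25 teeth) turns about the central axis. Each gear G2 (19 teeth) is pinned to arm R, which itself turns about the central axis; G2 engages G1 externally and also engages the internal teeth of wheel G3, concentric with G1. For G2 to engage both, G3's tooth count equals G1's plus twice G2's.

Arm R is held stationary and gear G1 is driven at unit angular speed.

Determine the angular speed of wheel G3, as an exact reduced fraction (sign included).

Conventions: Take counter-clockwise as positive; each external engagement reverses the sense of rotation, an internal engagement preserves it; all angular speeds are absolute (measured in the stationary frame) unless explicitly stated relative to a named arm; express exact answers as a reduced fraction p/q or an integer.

planetary set (25T centre, 19T on arm, 63T internal) — Willis relation
ring teeth: 25 + 2·19 = 63
25(ω_sun−ω_arm) = −63(ω_ring−ω_arm),  ω_arm = 0, ω_sun = 1
ω_ring = 0 − (25/63)(1−0) = -25/63
exact speed ratio = -25/63

-25/63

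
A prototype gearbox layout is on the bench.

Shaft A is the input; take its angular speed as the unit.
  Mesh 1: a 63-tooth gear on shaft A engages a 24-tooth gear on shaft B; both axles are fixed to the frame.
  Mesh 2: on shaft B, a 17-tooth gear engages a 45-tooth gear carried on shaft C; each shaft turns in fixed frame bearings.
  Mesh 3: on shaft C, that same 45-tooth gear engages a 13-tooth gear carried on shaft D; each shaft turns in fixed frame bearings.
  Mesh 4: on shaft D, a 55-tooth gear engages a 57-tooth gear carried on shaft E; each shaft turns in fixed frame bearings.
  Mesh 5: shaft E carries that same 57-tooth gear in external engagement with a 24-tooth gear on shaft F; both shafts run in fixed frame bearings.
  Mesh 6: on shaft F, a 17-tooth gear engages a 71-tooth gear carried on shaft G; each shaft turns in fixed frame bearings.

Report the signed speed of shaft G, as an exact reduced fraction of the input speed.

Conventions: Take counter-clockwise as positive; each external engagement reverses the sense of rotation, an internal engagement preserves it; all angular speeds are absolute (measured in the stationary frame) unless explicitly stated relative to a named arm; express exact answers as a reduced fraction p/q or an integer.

6-mesh fixed-axis compound train (all bearings frame-fixed)
mesh 1 [63T→24T]: |ω|/ω_in = 1×63/24 = 21/8, sense flips to −
mesh 2 [17T→45T]: |ω|/ω_in = (21/8)×17/45 = 119/120, sense flips to +
mesh 3 [45T→13T]: |ω|/ω_in = (119/120)×45/13 = 357/104, sense flips to −
mesh 4 [55T→57T]: |ω|/ω_in = (357/104)×55/57 = 6545/1976, sense flips to +
mesh 5 [57T→24T]: |ω|/ω_in = (6545/1976)×57/24 = 6545/832, sense flips to −
mesh 6 [17T→71T]: |ω|/ω_in = (6545/832)×17/71 = 111265/59072, sense flips to +
signed output speed (× input speed) = 111265/59072

111265/59072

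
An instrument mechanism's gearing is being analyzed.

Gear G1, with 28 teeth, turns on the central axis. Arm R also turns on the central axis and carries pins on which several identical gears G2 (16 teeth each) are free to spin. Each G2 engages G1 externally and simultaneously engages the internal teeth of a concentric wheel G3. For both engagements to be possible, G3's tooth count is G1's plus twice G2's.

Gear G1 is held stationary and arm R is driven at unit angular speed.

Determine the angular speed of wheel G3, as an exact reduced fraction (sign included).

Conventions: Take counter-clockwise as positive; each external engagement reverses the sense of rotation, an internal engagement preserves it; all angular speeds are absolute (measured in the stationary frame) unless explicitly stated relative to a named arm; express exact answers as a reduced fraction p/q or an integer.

topology: planetary set — G1 28T / G2 16T / G3 60T, arm = carrier (Willis)
ring teeth: 28 + 2·16 = 60
28(ω_sun−ω_arm) = −60(ω_ring−ω_arm),  ω_sun = 0, ω_arm = 1
ω_ring = 1 − (28/60)(0−1) = 22/15
exact speed ratio = 22/15

22/15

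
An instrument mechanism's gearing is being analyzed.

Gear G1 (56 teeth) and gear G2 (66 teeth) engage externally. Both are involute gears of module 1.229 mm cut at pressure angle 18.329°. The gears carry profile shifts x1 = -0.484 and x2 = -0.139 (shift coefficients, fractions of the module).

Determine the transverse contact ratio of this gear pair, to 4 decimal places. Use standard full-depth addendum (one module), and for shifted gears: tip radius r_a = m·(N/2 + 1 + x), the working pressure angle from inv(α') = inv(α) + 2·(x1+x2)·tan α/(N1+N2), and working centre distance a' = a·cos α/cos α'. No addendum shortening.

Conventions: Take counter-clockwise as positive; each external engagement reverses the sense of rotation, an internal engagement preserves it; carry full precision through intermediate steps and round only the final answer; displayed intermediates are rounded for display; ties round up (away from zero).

2.0809

single-mesh involute tooth geometry (56T engaging 66T at module 1.229)
base radii: r_b1 = 32.666156, r_b2 = 38.499399
tip radii: r_a1 = 35.046164, r_a2 = 41.615169
inv(α') = inv(18.329°) + 2·(-0.484-0.139)·tan α/(56+66) = 0.00799518  ⇒  α' = 16.34235°
a' = a·cos α / cos α' = 74.9690·cos 18.329°/cos 16.34235° = 74.161876
action lengths: √(r_a1²−r_b1²) = 12.694717, √(r_a2²−r_b2²) = 15.799323
base pitch p_b = π·m·cos α = 3.665134
CR = (12.694717 + 15.799323 − 74.161876·sin 16.34235°)/3.665134 = 2.080867
contact ratio ≈ 2.0809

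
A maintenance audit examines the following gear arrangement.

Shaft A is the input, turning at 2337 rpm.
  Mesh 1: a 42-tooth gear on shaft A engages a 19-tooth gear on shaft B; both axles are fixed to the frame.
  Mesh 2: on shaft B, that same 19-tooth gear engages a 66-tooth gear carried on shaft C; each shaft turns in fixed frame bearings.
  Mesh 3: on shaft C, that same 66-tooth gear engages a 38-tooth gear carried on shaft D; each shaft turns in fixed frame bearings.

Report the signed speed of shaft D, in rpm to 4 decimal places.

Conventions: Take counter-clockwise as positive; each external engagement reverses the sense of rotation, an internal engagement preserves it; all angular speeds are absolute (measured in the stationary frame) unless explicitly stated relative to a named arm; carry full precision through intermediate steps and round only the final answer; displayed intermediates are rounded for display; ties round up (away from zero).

class = fixed-axis compound train [3 meshes; 3 ratios multiply, 3 sense flips]
mesh 1 [42T→19T]: ω = 2337.0000×42/19 = 5166.0000 rpm, sense flips to −
mesh 2 [19T→66T]: ω = 5166.0000×19/66 = 1487.1818 rpm, sense flips to +
mesh 3 [66T→38T]: ω = 1487.1818×66/38 = 2583.0000 rpm, sense flips to −
signed output speed = -2583.0000 rpm

-2583.0000 rpm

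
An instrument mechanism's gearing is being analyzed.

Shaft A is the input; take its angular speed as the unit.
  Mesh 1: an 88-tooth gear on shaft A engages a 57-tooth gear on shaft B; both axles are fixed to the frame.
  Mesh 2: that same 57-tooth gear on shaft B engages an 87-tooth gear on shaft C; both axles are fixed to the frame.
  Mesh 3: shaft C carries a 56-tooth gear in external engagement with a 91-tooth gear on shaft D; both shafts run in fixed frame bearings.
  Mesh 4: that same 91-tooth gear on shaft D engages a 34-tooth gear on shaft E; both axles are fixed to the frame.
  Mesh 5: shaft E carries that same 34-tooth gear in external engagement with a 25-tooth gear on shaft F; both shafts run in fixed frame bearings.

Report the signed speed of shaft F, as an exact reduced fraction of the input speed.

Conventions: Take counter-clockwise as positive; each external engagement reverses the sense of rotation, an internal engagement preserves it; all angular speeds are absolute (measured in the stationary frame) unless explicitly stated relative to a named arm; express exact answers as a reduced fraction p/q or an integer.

-4928/2175

5-mesh fixed-axis compound train (all bearings frame-fixed)
mesh 1 [88T→57T]: |ω|/ω_in = 1×88/57 = 88/57, sense flips to −
mesh 2 [57T→87T]: |ω|/ω_in = (88/57)×57/87 = 88/87, sense flips to +
mesh 3 [56T→91T]: |ω|/ω_in = (88/87)×56/91 = 704/1131, sense flips to −
mesh 4 [91T→34T]: |ω|/ω_in = (704/1131)×91/34 = 2464/1479, sense flips to +
mesh 5 [34T→25T]: |ω|/ω_in = (2464/1479)×34/25 = 4928/2175, sense flips to −
signed output speed (× input speed) = -4928/2175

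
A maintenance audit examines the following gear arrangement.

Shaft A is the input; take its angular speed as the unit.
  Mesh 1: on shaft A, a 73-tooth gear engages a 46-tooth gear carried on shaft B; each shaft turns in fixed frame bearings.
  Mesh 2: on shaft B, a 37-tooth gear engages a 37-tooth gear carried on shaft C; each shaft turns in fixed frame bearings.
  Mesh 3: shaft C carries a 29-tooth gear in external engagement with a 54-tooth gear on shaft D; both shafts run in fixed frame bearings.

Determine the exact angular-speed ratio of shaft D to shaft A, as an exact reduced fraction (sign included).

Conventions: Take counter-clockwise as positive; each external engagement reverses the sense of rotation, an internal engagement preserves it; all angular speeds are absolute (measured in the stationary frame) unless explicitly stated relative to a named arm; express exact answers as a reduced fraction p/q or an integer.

-2117/2484

class = fixed-axis compound train [3 meshes; 3 ratios multiply, 3 sense flips]
mesh 1 [73T→46T]: running ratio 73/46, sense −
mesh 2 [37T→37T]: running ratio 73/46, sense +
mesh 3 [29T→54T]: running ratio 2117/2484, sense −
ω_out/ω_in = -2117/2484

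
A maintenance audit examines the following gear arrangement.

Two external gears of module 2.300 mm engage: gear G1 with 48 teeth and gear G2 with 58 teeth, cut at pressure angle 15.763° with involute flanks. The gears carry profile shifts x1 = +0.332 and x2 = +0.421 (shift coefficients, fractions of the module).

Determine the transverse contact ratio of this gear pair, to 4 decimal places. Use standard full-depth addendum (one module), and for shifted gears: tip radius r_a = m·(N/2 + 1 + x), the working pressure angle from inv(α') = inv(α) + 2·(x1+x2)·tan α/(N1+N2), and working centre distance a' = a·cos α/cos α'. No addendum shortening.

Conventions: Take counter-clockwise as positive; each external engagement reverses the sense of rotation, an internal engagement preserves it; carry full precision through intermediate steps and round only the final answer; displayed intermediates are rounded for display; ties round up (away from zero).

1.8913

class = single-mesh tooth geometry [involute pair 48T × 58T, m = 2.300]
base radii: r_b1 = 53.124128, r_b2 = 64.191655
tip radii: r_a1 = 58.263600, r_a2 = 69.968300
inv(α') = inv(15.763°) + 2·(+0.332+0.421)·tan α/(48+58) = 0.01116830  ⇒  α' = 18.21850°
a' = a·cos α / cos α' = 121.9000·cos 15.763°/cos 18.21850° = 123.507052
action lengths: √(r_a1²−r_b1²) = 23.926431, √(r_a2²−r_b2²) = 27.838723
base pitch p_b = π·m·cos α = 6.953932
CR = (23.926431 + 27.838723 − 123.507052·sin 18.21850°)/6.953932 = 1.891261
contact ratio ≈ 1.8913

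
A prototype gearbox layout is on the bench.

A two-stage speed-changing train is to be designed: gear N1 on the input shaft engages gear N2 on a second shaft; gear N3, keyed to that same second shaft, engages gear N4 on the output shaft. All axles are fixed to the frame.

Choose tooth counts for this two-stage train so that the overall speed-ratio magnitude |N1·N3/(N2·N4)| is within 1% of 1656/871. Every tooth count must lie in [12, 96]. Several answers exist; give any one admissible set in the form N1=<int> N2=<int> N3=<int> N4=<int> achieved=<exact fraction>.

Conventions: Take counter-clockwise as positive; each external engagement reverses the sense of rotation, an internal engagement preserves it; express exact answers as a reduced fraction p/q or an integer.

design class (target 1656/871): fixed-axis compound train
target = 1656/871 in lowest terms: an exact hit needs N1·N3 = k·1656 and N2·N4 = k·871 for one integer k, every count in [12, 96]; additionally prefer no 1:1 stage (N1 ≠ N2, N3 ≠ N4)
k = 1: N1·N3 = 1656 = 18·92, N2·N4 = 871 = 13·67
achieved = 18·92/(13·67) = 1656/871; |achieved − target| = 0 ≤ 414/21775 ✓

N1=18 N2=13 N3=92 N4=67 achieved=1656/871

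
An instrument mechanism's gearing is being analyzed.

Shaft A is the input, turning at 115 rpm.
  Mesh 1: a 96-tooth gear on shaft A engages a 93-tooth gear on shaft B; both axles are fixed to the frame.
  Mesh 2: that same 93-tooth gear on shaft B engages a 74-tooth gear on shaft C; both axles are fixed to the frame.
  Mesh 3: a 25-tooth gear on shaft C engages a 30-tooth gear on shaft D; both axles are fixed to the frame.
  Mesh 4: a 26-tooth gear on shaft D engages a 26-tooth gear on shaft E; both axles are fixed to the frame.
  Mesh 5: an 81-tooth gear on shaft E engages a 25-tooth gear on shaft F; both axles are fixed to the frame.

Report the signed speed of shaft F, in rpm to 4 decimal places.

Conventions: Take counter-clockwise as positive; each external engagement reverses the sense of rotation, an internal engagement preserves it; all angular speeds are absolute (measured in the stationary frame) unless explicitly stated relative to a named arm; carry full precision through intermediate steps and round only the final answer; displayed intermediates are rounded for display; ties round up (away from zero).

topology: fixed-axis compound train — 5 meshes, A→F
mesh 1 [96T→93T]: ω = 115.0000×96/93 = 118.7097 rpm, sense flips to −
mesh 2 [93T→74T]: ω = 118.7097×93/74 = 149.1892 rpm, sense flips to +
mesh 3 [25T→30T]: ω = 149.1892×25/30 = 124.3243 rpm, sense flips to −
mesh 4 [26T→26T]: ω = 124.3243×26/26 = 124.3243 rpm, sense flips to +
mesh 5 [81T→25T]: ω = 124.3243×81/25 = 402.8108 rpm, sense flips to −
signed output speed = -402.8108 rpm

-402.8108 rpm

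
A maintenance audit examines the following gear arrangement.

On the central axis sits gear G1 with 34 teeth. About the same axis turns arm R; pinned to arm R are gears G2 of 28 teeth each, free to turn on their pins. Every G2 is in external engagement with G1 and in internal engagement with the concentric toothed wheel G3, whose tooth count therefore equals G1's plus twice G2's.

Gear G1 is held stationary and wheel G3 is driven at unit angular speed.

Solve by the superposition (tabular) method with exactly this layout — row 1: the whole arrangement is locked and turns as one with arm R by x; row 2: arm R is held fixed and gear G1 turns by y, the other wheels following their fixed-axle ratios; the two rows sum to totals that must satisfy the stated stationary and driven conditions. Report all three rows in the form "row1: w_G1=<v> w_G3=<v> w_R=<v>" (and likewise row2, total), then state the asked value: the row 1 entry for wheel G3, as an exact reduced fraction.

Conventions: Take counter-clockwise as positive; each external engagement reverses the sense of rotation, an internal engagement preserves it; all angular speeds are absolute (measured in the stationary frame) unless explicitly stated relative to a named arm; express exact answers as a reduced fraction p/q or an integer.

recognized (axles ride arm R): planetary set, 34/28/90 teeth
superposition row 1 [locked train]: every member turns x
row 2 — arm fixed, fixed-axis ratios: sun y, ring −(34/90)·y, arm 0
boundary: total ω_sun = x + y = 0 and total ω_ring = x − (34/90)·y = 1  ⇒  y = -45/62, x = 45/62
row 2 ring = −(34/90)·(-45/62) = 17/62
totals (row 1 + row 2): sun 45/62 + (-45/62) = 0, ring 45/62 + 17/62 = 1, arm 45/62 + 0 = 45/62
asked cell (row1, ring) = 45/62

row1: w_G1=45/62 w_G3=45/62 w_R=45/62
row2: w_G1=-45/62 w_G3=17/62 w_R=0
total: w_G1=0 w_G3=1 w_R=45/62
asked value: 45/62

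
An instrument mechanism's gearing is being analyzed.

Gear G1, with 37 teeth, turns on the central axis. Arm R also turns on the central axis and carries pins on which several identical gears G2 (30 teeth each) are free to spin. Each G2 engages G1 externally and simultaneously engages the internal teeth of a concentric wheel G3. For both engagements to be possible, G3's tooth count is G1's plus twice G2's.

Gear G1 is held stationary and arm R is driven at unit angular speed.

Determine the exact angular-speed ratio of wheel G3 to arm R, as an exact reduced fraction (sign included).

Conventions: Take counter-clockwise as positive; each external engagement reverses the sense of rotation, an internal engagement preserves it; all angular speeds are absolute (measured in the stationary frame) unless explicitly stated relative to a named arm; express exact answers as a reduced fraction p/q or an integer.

134/97

recognized (axles ride arm R): planetary set, 37/30/97 teeth
ring teeth: 37 + 2·30 = 97
37(ω_sun−ω_arm) = −97(ω_ring−ω_arm),  ω_sun = 0, ω_arm = 1
ω_ring = 1 − (37/97)(0−1) = 134/97
ω_out/ω_in = 134/97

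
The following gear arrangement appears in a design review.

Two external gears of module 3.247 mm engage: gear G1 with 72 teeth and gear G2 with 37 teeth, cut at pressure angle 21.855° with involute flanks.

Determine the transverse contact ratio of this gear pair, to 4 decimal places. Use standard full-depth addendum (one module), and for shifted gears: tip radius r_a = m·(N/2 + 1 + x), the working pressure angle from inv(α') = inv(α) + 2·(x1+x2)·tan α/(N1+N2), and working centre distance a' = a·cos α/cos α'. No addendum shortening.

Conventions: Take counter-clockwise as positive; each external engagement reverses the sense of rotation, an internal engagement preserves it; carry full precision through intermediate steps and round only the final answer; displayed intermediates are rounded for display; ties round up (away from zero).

1.6626

single-mesh involute tooth geometry (72T engaging 37T at module 3.247)
base radii: r_b1 = 108.490845, r_b2 = 55.752240
tip radii: r_a1 = 120.139000, r_a2 = 63.316500
no profile shift: α' = α, a' = a
action lengths: √(r_a1²−r_b1²) = 51.605387, √(r_a2²−r_b2²) = 30.011114
base pitch p_b = π·m·cos α = 9.467612
CR = (51.605387 + 30.011114 − 176.961500·sin 21.85500°)/9.467612 = 1.662615
contact ratio ≈ 1.6626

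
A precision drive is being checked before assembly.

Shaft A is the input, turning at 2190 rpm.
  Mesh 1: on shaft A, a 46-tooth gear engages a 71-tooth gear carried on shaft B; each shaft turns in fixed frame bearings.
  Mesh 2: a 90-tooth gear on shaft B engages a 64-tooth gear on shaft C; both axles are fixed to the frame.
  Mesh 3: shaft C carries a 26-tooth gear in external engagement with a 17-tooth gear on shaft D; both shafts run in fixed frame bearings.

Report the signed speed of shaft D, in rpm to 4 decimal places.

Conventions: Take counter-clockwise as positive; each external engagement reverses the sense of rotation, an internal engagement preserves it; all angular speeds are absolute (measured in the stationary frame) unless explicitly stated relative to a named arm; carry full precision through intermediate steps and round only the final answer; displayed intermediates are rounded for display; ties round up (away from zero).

-3051.6208 rpm

topology: fixed-axis compound train — 3 meshes, A→D
mesh 1 [46T→71T]: ω = 2190.0000×46/71 = 1418.8732 rpm, sense flips to −
mesh 2 [90T→64T]: ω = 1418.8732×90/64 = 1995.2905 rpm, sense flips to +
mesh 3 [26T→17T]: ω = 1995.2905×26/17 = 3051.6208 rpm, sense flips to −
signed output speed = -3051.6208 rpm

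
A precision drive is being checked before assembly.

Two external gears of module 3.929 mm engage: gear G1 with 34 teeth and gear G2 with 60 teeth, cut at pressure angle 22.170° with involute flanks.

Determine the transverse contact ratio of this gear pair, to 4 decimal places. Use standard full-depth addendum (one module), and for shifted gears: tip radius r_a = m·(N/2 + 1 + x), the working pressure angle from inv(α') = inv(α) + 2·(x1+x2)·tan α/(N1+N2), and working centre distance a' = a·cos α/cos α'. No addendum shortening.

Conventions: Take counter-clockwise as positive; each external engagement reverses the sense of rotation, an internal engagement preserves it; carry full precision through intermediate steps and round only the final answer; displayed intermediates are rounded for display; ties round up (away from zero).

1.6307

recognized (one external pair, fixed centres): single-mesh tooth geometry, m = 3.929, N1 = 34, N2 = 60
base radii: r_b1 = 61.854880, r_b2 = 109.155670
tip radii: r_a1 = 70.722000, r_a2 = 121.799000
no profile shift: α' = α, a' = a
action lengths: √(r_a1²−r_b1²) = 34.286661, √(r_a2²−r_b2²) = 54.037359
base pitch p_b = π·m·cos α = 11.430755
CR = (34.286661 + 54.037359 − 184.663000·sin 22.17000°)/11.430755 = 1.630718
contact ratio ≈ 1.6307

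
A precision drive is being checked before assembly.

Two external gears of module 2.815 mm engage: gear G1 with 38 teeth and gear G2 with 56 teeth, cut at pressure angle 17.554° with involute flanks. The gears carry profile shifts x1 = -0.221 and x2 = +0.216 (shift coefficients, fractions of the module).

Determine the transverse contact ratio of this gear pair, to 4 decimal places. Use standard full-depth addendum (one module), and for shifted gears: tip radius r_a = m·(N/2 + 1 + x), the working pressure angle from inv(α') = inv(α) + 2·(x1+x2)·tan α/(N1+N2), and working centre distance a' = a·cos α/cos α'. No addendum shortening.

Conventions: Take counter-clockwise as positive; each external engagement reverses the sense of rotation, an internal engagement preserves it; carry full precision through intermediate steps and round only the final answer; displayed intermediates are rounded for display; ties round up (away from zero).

1.8867

recognized (one external pair, fixed centres): single-mesh tooth geometry, m = 2.815, N1 = 38, N2 = 56
base radii: r_b1 = 50.994370, r_b2 = 75.149598
tip radii: r_a1 = 55.677885, r_a2 = 82.243040
inv(α') = inv(17.554°) + 2·(-0.221+0.216)·tan α/(38+56) = 0.00992652  ⇒  α' = 17.53471°
a' = a·cos α / cos α' = 132.3050·cos 17.554°/cos 17.53471° = 132.290918
action lengths: √(r_a1²−r_b1²) = 22.351758, √(r_a2²−r_b2²) = 33.413403
base pitch p_b = π·m·cos α = 8.431765
CR = (22.351758 + 33.413403 − 132.290918·sin 17.53471°)/8.431765 = 1.886686
contact ratio ≈ 1.8867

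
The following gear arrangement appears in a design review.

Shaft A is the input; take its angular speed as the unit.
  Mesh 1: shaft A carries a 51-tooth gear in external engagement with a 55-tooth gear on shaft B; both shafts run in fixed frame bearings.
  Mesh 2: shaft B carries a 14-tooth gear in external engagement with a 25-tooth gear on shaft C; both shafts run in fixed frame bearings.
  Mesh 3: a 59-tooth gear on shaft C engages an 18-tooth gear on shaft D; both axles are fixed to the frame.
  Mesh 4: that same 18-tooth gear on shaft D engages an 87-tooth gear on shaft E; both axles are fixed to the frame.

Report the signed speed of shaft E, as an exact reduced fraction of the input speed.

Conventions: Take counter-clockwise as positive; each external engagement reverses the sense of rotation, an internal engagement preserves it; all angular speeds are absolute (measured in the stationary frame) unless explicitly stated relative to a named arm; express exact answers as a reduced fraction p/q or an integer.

4-mesh fixed-axis compound train (all bearings frame-fixed)
mesh 1 [51T→55T]: |ω|/ω_in = 1×51/55 = 51/55, sense flips to −
mesh 2 [14T→25T]: |ω|/ω_in = (51/55)×14/25 = 714/1375, sense flips to +
mesh 3 [59T→18T]: |ω|/ω_in = (714/1375)×59/18 = 7021/4125, sense flips to −
mesh 4 [18T→87T]: |ω|/ω_in = (7021/4125)×18/87 = 14042/39875, sense flips to +
signed output speed (× input speed) = 14042/39875

14042/39875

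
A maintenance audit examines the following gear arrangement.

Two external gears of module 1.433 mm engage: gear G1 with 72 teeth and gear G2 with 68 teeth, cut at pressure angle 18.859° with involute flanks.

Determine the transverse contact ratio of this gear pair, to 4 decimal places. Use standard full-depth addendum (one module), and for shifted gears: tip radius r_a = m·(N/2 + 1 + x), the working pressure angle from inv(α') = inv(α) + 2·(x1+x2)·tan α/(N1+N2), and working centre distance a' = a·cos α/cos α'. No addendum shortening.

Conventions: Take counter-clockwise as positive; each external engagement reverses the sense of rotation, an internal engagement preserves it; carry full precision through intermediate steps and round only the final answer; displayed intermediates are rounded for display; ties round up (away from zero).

topology: single-mesh involute geometry — m = 1.433, 72T/68T pair
base radii: r_b1 = 48.818597, r_b2 = 46.106452
tip radii: r_a1 = 53.021000, r_a2 = 50.155000
no profile shift: α' = α, a' = a
action lengths: √(r_a1²−r_b1²) = 20.687462, √(r_a2²−r_b2²) = 19.741304
base pitch p_b = π·m·cos α = 4.260226
CR = (20.687462 + 19.741304 − 100.310000·sin 18.85900°)/4.260226 = 1.878897
contact ratio ≈ 1.8789

1.8789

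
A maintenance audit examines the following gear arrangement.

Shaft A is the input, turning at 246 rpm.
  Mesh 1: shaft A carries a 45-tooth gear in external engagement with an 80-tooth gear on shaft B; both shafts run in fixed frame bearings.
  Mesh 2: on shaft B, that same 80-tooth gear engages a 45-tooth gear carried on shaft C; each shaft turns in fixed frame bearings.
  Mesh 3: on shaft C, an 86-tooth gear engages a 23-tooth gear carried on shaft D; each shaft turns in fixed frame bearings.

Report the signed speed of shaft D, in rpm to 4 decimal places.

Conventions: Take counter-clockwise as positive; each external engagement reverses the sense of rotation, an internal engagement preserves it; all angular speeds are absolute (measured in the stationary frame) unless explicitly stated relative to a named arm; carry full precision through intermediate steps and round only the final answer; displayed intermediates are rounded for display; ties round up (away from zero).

3-mesh fixed-axis compound train (all bearings frame-fixed)
mesh 1 [45T→80T]: ω = 246.0000×45/80 = 138.3750 rpm, sense flips to −
mesh 2 [80T→45T]: ω = 138.3750×80/45 = 246.0000 rpm, sense flips to +
mesh 3 [86T→23T]: ω = 246.0000×86/23 = 919.8261 rpm, sense flips to −
signed output speed = -919.8261 rpm

-919.8261 rpm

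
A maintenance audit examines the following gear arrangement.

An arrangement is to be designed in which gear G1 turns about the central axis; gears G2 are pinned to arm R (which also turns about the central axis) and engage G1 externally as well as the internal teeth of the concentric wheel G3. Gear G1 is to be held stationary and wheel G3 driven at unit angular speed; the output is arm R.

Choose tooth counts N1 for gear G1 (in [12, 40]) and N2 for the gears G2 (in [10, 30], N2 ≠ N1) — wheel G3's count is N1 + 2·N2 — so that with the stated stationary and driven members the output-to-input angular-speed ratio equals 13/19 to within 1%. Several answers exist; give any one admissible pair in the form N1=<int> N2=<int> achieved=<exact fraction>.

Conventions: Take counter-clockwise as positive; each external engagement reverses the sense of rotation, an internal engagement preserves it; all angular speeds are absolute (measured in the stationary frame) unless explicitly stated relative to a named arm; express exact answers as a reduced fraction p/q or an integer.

topology: planetary set — design target 13/19, arm = carrier (Willis)
Willis with ω_sun = 0: ω_arm/ω_ring = N3/(N1+N3); set equal to 13/19  ⇒  N3/N1 = (13/19)/(1 − 13/19) = 13/6
N3 = N1 + 2·N2  ⇒  N2/N1 = (N3/N1 − 1)/2 = (13/6 − 1)/2 = 7/12
smallest multiple with N1 ≥ 12 and N2 ≥ 10: k = 2  ⇒  N1 = 2·12 = 24, N2 = 2·7 = 14 (N1 ≤ 40, N2 ≤ 30, N2 ≠ N1 ✓), N3 = 24 + 2·14 = 52
check: N3/(N1+N3) with N1 = 24, N3 = 52 gives 13/19; |achieved − target| = 0 ≤ 13/1900 ✓

N1=24 N2=14 achieved=13/19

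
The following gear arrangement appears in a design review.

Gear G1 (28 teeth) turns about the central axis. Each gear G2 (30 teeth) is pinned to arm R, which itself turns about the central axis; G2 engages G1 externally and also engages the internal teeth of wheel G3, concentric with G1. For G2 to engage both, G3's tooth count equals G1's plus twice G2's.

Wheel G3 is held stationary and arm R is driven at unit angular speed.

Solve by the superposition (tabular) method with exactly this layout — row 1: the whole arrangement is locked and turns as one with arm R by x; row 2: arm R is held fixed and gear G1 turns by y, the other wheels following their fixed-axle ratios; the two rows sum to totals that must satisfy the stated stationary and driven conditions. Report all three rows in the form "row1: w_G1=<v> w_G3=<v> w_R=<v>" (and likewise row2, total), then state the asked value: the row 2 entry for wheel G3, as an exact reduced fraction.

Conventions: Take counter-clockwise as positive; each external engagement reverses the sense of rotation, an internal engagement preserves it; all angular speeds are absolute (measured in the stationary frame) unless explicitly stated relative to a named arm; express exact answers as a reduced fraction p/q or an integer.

planetary set (28T centre, 30T on arm, 88T internal) — Willis relation
row 1 — lock + rotate with arm: ω_sun = ω_ring = ω_arm = x
row 2 (arm held, sun turns y): ω_ring = −(28/88)·y, ω_arm = 0
boundary: total ω_ring = x − (28/88)·y = 0 and total ω_arm = x = 1  ⇒  y = 22/7, x = 1
row 2 ring = −(28/88)·22/7 = -1
totals (row 1 + row 2): sun 1 + 22/7 = 29/7, ring 1 + (-1) = 0, arm 1 + 0 = 1
asked cell (row2, ring) = -1

row1: w_G1=1 w_G3=1 w_R=1
row2: w_G1=22/7 w_G3=-1 w_R=0
total: w_G1=29/7 w_G3=0 w_R=1
asked value: -1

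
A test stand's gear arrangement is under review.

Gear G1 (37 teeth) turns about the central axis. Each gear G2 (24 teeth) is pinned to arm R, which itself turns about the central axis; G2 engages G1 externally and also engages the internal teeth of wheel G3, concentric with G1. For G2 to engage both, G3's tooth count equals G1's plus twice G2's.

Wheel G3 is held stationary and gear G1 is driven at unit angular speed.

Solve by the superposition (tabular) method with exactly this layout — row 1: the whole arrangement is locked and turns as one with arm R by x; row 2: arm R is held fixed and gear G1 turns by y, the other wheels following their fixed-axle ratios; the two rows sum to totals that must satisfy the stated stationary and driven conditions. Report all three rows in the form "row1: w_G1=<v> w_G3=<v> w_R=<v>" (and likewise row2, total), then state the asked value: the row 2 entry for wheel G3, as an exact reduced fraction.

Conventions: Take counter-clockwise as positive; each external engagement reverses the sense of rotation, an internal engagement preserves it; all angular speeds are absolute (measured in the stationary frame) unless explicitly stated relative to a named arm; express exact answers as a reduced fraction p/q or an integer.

recognized (axles ride arm R): planetary set, 37/24/85 teeth
row 1 — lock + rotate with arm: ω_sun = ω_ring = ω_arm = x
row 2: sun turns y, ring = −(37/85)·y, arm 0
boundary: total ω_ring = x − (37/85)·y = 0 and total ω_sun = x + y = 1  ⇒  y = 85/122, x = 37/122
row 2 ring = −(37/85)·85/122 = -37/122
totals (row 1 + row 2): sun 37/122 + 85/122 = 1, ring 37/122 + (-37/122) = 0, arm 37/122 + 0 = 37/122
asked cell (row2, ring) = -37/122

row1: w_G1=37/122 w_G3=37/122 w_R=37/122
row2: w_G1=85/122 w_G3=-37/122 w_R=0
total: w_G1=1 w_G3=0 w_R=37/122
asked value: -37/122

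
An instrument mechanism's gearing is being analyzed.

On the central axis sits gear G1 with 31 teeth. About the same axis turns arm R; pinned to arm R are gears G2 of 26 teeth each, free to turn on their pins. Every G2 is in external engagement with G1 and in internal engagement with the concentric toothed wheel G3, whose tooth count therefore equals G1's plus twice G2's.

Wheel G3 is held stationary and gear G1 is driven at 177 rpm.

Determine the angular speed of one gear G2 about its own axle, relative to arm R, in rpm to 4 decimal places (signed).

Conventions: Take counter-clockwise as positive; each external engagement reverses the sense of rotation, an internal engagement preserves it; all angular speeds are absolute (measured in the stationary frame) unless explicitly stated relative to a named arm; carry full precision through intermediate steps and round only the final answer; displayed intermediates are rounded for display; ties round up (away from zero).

-153.6508 rpm

planetary set (31T centre, 26T on arm, 83T internal) — Willis relation
normalise by the input: solve with ω_sun = 1, then scale by 177 rpm
ring teeth: 31 + 2·26 = 83
31(ω_sun−ω_arm) = −83(ω_ring−ω_arm),  ω_ring = 0, ω_sun = 1
31(1−ω_arm) = −83(0−ω_arm)  ⇒  114·ω_arm = 31  ⇒  ω_arm = 31/114
sun–planet mesh: 31·(1−31/114) = −26·(ω_p−ω_arm)  ⇒  ω_p−ω_arm = -2573/2964
scale: ω_p−ω_arm = -2573/2964 × 177 rpm = -153.6508 rpm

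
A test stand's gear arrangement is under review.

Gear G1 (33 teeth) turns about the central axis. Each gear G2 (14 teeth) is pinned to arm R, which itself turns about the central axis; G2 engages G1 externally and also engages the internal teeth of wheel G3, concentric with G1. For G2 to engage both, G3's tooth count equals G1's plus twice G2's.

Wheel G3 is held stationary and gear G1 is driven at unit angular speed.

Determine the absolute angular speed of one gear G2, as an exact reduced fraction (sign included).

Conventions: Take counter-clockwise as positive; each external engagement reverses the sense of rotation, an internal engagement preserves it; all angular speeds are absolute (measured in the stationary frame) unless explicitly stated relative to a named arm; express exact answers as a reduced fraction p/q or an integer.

-33/28

class = planetary set [G3 = 33+2·14 = 61; Willis about the carrier]
ring teeth: 33 + 2·14 = 61
33(ω_sun−ω_arm) = −61(ω_ring−ω_arm),  ω_ring = 0, ω_sun = 1
33(1−ω_arm) = −61(0−ω_arm)  ⇒  94·ω_arm = 33  ⇒  ω_arm = 33/94
sun–planet mesh: 33·(1−33/94) = −14·(ω_p−ω_arm)  ⇒  ω_p−ω_arm = -2013/1316
ω_p = 33/94 − 2013/1316 = -33/28
exact speed ratio = -33/28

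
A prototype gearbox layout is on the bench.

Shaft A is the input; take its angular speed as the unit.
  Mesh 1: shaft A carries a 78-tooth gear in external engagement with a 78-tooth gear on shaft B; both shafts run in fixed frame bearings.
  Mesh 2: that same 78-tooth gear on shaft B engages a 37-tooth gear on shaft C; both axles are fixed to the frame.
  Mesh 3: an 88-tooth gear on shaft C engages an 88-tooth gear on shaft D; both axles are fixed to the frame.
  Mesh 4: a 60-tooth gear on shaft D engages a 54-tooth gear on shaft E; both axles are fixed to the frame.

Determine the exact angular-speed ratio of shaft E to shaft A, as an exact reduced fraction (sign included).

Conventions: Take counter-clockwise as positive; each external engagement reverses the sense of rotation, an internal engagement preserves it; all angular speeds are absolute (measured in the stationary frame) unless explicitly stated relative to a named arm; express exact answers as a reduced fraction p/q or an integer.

260/111

class = fixed-axis compound train [4 meshes; 4 ratios multiply, 4 sense flips]
mesh 1 [78T→78T]: running ratio 1, sense −
mesh 2 [78T→37T]: running ratio 78/37, sense +
mesh 3 [88T→88T]: running ratio 78/37, sense −
mesh 4 [60T→54T]: running ratio 260/111, sense +
ω_out/ω_in = 260/111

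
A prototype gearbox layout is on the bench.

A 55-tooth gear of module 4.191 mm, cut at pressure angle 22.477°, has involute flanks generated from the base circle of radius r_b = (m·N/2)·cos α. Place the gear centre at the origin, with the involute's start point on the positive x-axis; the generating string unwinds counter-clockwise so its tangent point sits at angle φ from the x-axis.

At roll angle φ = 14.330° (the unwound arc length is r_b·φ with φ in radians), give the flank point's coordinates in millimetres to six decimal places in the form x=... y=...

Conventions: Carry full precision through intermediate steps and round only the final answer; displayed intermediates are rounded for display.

class = single-mesh tooth geometry [base-circle involute, m = 4.191, 55T]
pitch radius r_p = m·N/2 = 4.191·55/2 = 115.252500
base radius r_b = r_p·cos α = 115.252500·cos 22.477° = 106.497122
roll angle φ = 14.330° = 0.25010568 rad
x = r_b·(cos φ + φ·sin φ) = 109.776064
y = r_b·(sin φ − φ·cos φ) = 0.551910

x=109.776064 y=0.551910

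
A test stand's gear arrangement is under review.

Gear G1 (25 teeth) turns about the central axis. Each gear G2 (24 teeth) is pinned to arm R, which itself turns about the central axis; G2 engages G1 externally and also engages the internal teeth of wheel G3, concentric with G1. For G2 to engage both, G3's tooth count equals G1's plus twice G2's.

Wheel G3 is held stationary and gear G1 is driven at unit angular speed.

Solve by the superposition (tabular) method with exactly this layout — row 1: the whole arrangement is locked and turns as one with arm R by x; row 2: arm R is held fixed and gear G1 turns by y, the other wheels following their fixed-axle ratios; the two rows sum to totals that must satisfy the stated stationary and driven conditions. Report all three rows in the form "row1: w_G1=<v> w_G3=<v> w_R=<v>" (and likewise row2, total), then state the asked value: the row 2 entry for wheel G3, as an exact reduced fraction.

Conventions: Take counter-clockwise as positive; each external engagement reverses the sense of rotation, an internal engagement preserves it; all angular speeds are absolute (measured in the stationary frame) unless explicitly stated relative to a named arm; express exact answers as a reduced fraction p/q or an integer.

recognized (axles ride arm R): planetary set, 25/24/73 teeth
row 1 — lock + rotate with arm: ω_sun = ω_ring = ω_arm = x
row 2: sun turns y, ring = −(25/73)·y, arm 0
boundary: total ω_ring = x − (25/73)·y = 0 and total ω_sun = x + y = 1  ⇒  y = 73/98, x = 25/98
row 2 ring = −(25/73)·73/98 = -25/98
totals (row 1 + row 2): sun 25/98 + 73/98 = 1, ring 25/98 + (-25/98) = 0, arm 25/98 + 0 = 25/98
asked cell (row2, ring) = -25/98

row1: w_G1=25/98 w_G3=25/98 w_R=25/98
row2: w_G1=73/98 w_G3=-25/98 w_R=0
total: w_G1=1 w_G3=0 w_R=25/98
asked value: -25/98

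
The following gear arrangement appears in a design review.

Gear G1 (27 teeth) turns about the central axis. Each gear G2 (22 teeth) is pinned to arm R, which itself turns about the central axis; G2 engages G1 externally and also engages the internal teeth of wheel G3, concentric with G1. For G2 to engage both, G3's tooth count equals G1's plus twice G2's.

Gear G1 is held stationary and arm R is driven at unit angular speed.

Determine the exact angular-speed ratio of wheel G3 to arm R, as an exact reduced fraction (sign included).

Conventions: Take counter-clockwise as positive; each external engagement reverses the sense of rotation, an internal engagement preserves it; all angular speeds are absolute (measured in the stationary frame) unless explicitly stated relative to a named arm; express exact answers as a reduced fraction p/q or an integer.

recognized (axles ride arm R): planetary set, 27/22/71 teeth
ring teeth: 27 + 2·22 = 71
27(ω_sun−ω_arm) = −71(ω_ring−ω_arm),  ω_sun = 0, ω_arm = 1
ω_ring = 1 − (27/71)(0−1) = 98/71
ω_out/ω_in = 98/71

98/71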